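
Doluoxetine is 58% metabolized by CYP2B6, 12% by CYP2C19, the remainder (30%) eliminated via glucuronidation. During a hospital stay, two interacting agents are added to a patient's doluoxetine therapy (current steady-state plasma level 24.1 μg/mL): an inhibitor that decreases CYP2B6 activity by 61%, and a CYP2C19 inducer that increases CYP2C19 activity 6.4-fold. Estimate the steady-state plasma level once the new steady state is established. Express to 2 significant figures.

The CYP2B6 pathway (58% of clearance) is reduced to 0.39× activity: 0.58 × 0.39 = 0.2262.
The CYP2C19 pathway (12% of clearance) rises to 6.4× activity: 0.12 × 6.4 = 0.768.
The remaining 30% of clearance is unaffected.
Relative clearance = 0.2262 + 0.768 + 0.3 = 1.2942.
Dividing the baseline by the relative clearance: 24.1 / 1.2942 = 19 μg/mL.

19 μg/mL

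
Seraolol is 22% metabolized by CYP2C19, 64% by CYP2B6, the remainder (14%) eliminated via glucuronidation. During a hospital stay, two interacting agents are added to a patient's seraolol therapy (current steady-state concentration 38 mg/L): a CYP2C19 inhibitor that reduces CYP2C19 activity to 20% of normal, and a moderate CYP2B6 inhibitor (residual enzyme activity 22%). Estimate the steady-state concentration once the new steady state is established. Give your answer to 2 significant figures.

1.2 × 10² mg/L

CYP2C19: 0.22 × 0.2 = 0.044
CYP2B6: 0.64 × 0.22 = 0.1408
Other: 0.14 (unchanged)
New clearance relative to baseline: 0.044 + 0.1408 + 0.14 = 0.3248.
Dividing the baseline by the relative clearance: 38 / 0.3248 = 1.2 × 10² mg/L.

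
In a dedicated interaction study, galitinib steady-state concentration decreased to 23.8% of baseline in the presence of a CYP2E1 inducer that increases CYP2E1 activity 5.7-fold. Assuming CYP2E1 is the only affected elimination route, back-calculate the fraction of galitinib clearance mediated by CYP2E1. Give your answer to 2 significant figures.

0.68

Write x for the fraction cleared via CYP2E1. The observed steady-state concentration change means clearance rose to 1/0.238 = 4.202 of baseline.
Only the CYP2E1 route changed, so 4.202 = x·5.7 + (1 − x), giving x = 0.68.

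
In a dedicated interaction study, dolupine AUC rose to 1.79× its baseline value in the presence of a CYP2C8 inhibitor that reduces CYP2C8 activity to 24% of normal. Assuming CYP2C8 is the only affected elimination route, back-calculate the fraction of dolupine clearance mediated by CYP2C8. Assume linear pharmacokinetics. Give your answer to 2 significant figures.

0.58

CL'/CL = 1 / 1.79 = 0.5587
0.24·fm + (1 − fm) = 0.5587
fm = (0.5587 − 1) / (0.24 − 1) = 0.58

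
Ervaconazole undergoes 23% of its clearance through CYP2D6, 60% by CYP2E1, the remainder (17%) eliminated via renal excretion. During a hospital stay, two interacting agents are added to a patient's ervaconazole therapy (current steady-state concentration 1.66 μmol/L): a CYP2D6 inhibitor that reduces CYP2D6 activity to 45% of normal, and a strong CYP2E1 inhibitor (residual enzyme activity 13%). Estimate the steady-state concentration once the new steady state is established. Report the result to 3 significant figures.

CYP2D6: 0.23 × 0.45 = 0.1035
CYP2E1: 0.6 × 0.13 = 0.078
Other: 0.17 (unchanged)
Relative clearance = 0.1035 + 0.078 + 0.17 = 0.3515.
Steady-state concentration ∝ 1/CL: new value = 1.66 / 0.3515 = 4.72 μmol/L.

4.72 μmol/L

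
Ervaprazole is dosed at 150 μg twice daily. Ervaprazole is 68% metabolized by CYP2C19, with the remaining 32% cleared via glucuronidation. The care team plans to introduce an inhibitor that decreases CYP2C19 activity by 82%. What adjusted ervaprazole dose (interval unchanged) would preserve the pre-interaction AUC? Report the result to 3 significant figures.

66.4 μg

The CYP2C19 pathway (68% of clearance) is reduced to 0.18× activity: 0.68 × 0.18 = 0.1224.
Non-CYP routes (32%) are unchanged.
Relative clearance = 0.1224 + 0.32 = 0.4424.
To maintain the same steady-state level, dose must scale with clearance: new dose = 150 × 0.4424 = 66.4 μg.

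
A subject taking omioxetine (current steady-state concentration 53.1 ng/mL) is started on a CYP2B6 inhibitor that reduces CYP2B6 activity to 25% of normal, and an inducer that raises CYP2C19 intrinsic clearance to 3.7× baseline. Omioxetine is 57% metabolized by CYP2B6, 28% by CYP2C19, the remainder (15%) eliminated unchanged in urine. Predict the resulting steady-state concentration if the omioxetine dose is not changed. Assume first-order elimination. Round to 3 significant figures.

CYP2B6: 0.57 × 0.25 = 0.1425
CYP2C19: 0.28 × 3.7 = 1.036
Other: 0.15 (unchanged)
Relative clearance = 0.1425 + 1.036 + 0.15 = 1.3285.
Dividing the baseline by the relative clearance: 53.1 / 1.3285 = 40.0 ng/mL.

40.0 ng/mL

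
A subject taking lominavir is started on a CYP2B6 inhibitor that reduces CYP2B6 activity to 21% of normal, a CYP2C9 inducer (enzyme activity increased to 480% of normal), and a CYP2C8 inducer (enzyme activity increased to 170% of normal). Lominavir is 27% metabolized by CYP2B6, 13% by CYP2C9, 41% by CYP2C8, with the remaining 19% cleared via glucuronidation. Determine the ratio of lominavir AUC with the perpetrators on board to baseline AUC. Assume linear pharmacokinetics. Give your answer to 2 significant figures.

0.64

The CYP2B6 pathway (27% of clearance) is reduced to 0.21× activity: 0.27 × 0.21 = 0.0567.
The CYP2C9 pathway (13% of clearance) is boosted to 4.8× activity: 0.13 × 4.8 = 0.624.
The CYP2C8 pathway (41% of clearance) is boosted to 1.7× activity: 0.41 × 1.7 = 0.697.
Non-CYP routes (19%) are unchanged.
Relative clearance = 0.0567 + 0.624 + 0.697 + 0.19 = 1.5677.
Because AUC varies inversely with clearance, the combined effect is 1 / 1.5677 = 0.64.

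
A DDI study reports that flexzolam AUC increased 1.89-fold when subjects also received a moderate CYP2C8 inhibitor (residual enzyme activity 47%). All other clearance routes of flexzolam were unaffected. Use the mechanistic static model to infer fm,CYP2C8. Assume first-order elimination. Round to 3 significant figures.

CL'/CL = 1 / 1.89 = 0.5291
0.47·fm + (1 − fm) = 0.5291
fm = (0.5291 − 1) / (0.47 − 1) = 0.888

0.888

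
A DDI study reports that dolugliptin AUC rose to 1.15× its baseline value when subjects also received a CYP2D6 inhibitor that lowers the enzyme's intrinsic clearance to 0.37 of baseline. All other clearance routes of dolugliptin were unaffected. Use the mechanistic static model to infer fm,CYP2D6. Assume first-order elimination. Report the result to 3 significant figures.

0.207

CL'/CL = 1 / 1.15 = 0.8696
0.37·fm + (1 − fm) = 0.8696
fm = (0.8696 − 1) / (0.37 − 1) = 0.207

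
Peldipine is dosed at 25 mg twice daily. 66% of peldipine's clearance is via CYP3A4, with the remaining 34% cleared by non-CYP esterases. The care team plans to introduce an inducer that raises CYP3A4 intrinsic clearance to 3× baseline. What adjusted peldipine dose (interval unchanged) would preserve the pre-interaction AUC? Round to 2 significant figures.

58 mg

The CYP3A4 pathway (66% of clearance) rises to 3× activity: 0.66 × 3 = 1.98.
Non-CYP routes (34%) are unchanged.
New clearance relative to baseline: 1.98 + 0.34 = 2.32.
Exposure is unchanged when dose changes in proportion to clearance. New dose = 25 mg × 2.32 = 58 mg.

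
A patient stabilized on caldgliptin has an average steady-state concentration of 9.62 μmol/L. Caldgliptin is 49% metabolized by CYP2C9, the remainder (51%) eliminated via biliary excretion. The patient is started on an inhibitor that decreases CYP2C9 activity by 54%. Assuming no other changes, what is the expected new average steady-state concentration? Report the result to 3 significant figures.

The CYP2C9 pathway (49% of clearance) is reduced to 0.46× activity: 0.49 × 0.46 = 0.2254.
The remaining 51% of clearance is unaffected.
Relative clearance = 0.2254 + 0.51 = 0.7354.
Average steady-state concentration ∝ 1/CL, so new value = 9.62 / 0.7354 = 13.1 μmol/L.

13.1 μmol/L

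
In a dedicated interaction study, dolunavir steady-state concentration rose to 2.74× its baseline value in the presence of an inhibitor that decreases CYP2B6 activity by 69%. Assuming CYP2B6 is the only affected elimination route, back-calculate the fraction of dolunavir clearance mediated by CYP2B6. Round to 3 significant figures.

0.920

Let fm be the CYP2B6 fraction. New clearance relative to baseline = fm × 0.31 + (1 − fm).
Steady-state concentration ratio = 1 / (new CL fraction), so new CL fraction = 1 / 2.74 = 0.365.
fm × 0.31 + 1 − fm = 0.365  ⇒  fm × (0.31 − 1) = −0.635  ⇒  fm = 0.920.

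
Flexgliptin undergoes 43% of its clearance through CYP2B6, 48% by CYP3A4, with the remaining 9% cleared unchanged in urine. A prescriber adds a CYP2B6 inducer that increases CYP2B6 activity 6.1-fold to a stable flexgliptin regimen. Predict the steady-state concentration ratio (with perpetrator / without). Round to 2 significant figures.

0.31

The CYP2B6 pathway (43% of clearance) increases to 6.1× activity: 0.43 × 6.1 = 2.623.
CYP3A4 (48%) and the residual 9% are unaffected.
Relative clearance = 2.623 + 0.48 + 0.09 = 3.193.
Steady-state concentration ratio = CL_old/CL_new = 1 / 3.193 = 0.31.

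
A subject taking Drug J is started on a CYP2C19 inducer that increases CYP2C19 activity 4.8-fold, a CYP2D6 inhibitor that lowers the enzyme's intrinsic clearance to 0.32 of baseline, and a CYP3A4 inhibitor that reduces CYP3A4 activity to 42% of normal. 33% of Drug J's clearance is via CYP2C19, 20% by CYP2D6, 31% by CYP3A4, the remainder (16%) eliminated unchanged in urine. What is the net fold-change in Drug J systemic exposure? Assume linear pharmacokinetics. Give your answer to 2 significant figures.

0.52

CYP2C19: 0.33 × 4.8 = 1.584
CYP2D6: 0.2 × 0.32 = 0.064
CYP3A4: 0.31 × 0.42 = 0.1302
Other: 0.16 (unchanged)
New clearance relative to baseline: 1.584 + 0.064 + 0.1302 + 0.16 = 1.9382.
Because systemic exposure varies inversely with clearance, the combined effect is 1 / 1.9382 = 0.52.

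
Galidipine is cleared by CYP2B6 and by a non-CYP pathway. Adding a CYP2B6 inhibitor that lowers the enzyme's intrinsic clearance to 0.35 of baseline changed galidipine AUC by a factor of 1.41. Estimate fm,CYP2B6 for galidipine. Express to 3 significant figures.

0.447

Call the CYP2B6 fraction fm. After the interaction, CL_new/CL_old = fm × 0.35 + (1 − fm).
AUC ratio = 1 / (new CL fraction), so new CL fraction = 1 / 1.41 = 0.7092.
fm × 0.35 + 1 − fm = 0.7092  ⇒  fm × (0.35 − 1) = −0.2908  ⇒  fm = 0.447.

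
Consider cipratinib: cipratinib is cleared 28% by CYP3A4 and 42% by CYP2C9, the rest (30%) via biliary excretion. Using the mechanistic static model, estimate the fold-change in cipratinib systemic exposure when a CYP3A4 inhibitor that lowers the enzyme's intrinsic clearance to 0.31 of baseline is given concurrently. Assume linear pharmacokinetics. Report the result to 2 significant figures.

The CYP3A4 pathway (28% of clearance) drops to 0.31× activity: 0.28 × 0.31 = 0.0868.
CYP2C9 (42%) and the residual 30% are unaffected.
CL_new/CL_old = 0.0868 + 0.42 + 0.3 = 0.8068.
Systemic exposure ratio = CL_old/CL_new = 1 / 0.8068 = 1.2.

1.2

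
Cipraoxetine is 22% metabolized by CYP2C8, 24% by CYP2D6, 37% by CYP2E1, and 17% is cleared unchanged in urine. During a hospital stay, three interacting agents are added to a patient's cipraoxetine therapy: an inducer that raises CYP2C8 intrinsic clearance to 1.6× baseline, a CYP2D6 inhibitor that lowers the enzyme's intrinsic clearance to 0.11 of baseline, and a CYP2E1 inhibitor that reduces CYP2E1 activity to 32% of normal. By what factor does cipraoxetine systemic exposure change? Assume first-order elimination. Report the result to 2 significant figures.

The CYP2C8 pathway (22% of clearance) increases to 1.6× activity: 0.22 × 1.6 = 0.352.
The CYP2D6 pathway (24% of clearance) is reduced to 0.11× activity: 0.24 × 0.11 = 0.0264.
The CYP2E1 pathway (37% of clearance) is reduced to 0.32× activity: 0.37 × 0.32 = 0.1184.
Non-CYP routes (17%) are unchanged.
CL_new/CL_old = 0.352 + 0.0264 + 0.1184 + 0.17 = 0.6668.
Net systemic exposure ratio = 1 / 0.6668 = 1.5.

1.5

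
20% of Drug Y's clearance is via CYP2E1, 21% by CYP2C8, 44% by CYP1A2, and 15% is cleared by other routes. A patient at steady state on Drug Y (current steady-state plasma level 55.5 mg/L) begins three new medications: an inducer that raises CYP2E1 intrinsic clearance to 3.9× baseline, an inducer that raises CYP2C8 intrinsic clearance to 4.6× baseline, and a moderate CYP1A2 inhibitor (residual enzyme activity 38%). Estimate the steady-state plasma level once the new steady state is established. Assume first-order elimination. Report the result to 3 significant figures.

26.9 mg/L

The CYP2E1 pathway (20% of clearance) rises to 3.9× activity: 0.2 × 3.9 = 0.78.
The CYP2C8 pathway (21% of clearance) increases to 4.6× activity: 0.21 × 4.6 = 0.966.
The CYP1A2 pathway (44% of clearance) is reduced to 0.38× activity: 0.44 × 0.38 = 0.1672.
The remaining 15% of clearance is unaffected.
Relative clearance = 0.78 + 0.966 + 0.1672 + 0.15 = 2.0632.
New steady-state plasma level = 55.5 / 2.0632 = 26.9 mg/L (concentration scales inversely with clearance).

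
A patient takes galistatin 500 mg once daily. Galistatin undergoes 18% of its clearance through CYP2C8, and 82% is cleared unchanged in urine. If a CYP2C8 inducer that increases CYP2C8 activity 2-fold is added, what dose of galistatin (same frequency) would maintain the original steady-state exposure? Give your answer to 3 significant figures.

The CYP2C8 pathway (18% of clearance) is boosted to 2× activity: 0.18 × 2 = 0.36.
Non-CYP routes (82%) are unchanged.
Relative clearance = 0.36 + 0.82 = 1.18.
Exposure is unchanged when dose changes in proportion to clearance. New dose = 500 mg × 1.18 = 590 mg.

590 mg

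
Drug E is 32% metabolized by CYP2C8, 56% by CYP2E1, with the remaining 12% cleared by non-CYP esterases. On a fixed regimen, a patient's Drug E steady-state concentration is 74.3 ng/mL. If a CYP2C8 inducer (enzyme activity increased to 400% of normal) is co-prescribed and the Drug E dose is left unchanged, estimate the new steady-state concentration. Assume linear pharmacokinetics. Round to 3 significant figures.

37.9 ng/mL

CYP2C8: 0.32 × 4 = 1.28
CYP2E1: 0.56 (unchanged)
Other: 0.12 (unchanged)
CL_new/CL_old = 1.28 + 0.56 + 0.12 = 1.96.
Steady-state concentration ∝ 1/CL, so new value = 74.3 / 1.96 = 37.9 ng/mL.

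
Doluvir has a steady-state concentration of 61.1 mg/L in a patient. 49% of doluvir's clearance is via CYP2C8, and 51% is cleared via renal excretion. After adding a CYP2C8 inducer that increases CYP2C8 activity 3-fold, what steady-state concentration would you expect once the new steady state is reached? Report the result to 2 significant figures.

31 mg/L

CYP2C8: 0.49 × 3 = 1.47
Other: 0.51 (unchanged)
New clearance relative to baseline: 1.47 + 0.51 = 1.98.
With dosing unchanged, steady-state concentration scales as 1/CL: 61.1 / 1.98 = 31 mg/L.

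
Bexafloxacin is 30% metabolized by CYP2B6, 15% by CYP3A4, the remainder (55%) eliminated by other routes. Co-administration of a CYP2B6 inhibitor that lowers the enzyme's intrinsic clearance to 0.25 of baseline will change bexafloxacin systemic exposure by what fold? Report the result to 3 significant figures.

The CYP2B6 pathway (30% of clearance) falls to 0.25× activity: 0.3 × 0.25 = 0.075.
CYP3A4 (15%) and the residual 55% are unaffected.
Relative clearance = 0.075 + 0.15 + 0.55 = 0.775.
Systemic exposure ratio = CL_old/CL_new = 1 / 0.775 = 1.29.

1.29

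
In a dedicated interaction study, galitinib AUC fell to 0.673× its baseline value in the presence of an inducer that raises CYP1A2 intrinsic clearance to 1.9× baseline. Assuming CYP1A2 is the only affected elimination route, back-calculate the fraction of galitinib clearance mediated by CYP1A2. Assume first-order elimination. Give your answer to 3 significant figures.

CL'/CL = 1 / 0.673 = 1.486
1.9·fm + (1 − fm) = 1.486
fm = (1.486 − 1) / (1.9 − 1) = 0.540

0.540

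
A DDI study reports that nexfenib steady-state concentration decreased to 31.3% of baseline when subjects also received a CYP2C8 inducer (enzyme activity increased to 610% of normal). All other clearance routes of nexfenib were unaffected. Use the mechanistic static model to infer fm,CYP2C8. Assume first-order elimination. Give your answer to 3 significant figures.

Write x for the fraction cleared via CYP2C8. The observed steady-state concentration change means clearance rose to 1/0.313 = 3.195 of baseline.
Setting x·6.1 + (1 − x) = 3.195 and solving: x = (3.195 − 1)/(6.1 − 1) = 0.430.

0.430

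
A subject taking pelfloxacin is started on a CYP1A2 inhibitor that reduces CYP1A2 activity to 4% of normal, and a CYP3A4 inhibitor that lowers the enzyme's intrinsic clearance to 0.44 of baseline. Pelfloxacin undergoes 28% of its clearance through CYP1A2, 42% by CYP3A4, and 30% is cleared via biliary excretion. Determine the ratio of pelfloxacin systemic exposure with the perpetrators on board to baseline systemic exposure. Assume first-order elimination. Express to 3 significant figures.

2.02

CYP1A2: 0.28 × 0.04 = 0.0112
CYP3A4: 0.42 × 0.44 = 0.1848
Other: 0.3 (unchanged)
CL_new/CL_old = 0.0112 + 0.1848 + 0.3 = 0.496.
Net systemic exposure ratio = 1 / 0.496 = 2.02.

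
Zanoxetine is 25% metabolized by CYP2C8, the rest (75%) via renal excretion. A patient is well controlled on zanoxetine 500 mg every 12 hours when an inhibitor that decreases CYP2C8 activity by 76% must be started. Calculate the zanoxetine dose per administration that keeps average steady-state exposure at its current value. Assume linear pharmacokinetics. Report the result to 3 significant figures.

405 mg

The CYP2C8 pathway (25% of clearance) falls to 0.24× activity: 0.25 × 0.24 = 0.06.
The remaining 75% of clearance is unaffected.
New clearance relative to baseline: 0.06 + 0.75 = 0.81.
Exposure is unchanged when dose changes in proportion to clearance. New dose = 500 mg × 0.81 = 405 mg.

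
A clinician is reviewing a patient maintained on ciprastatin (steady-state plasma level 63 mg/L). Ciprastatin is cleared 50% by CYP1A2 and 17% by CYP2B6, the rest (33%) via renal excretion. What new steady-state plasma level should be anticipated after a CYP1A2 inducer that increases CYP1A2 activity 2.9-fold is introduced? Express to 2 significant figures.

The CYP1A2 pathway (50% of clearance) increases to 2.9× activity: 0.5 × 2.9 = 1.45.
CYP2B6 (17%) and the residual 33% are unaffected.
Relative clearance = 1.45 + 0.17 + 0.33 = 1.95.
Steady-state plasma level ∝ 1/CL, so new value = 63 / 1.95 = 32 mg/L.

32 mg/L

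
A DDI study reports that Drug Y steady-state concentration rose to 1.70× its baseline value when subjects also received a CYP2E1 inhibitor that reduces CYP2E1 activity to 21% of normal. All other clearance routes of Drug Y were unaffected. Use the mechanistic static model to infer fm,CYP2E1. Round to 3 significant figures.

0.521

CL'/CL = 1 / 1.70 = 0.5882
0.21·fm + (1 − fm) = 0.5882
fm = (0.5882 − 1) / (0.21 − 1) = 0.521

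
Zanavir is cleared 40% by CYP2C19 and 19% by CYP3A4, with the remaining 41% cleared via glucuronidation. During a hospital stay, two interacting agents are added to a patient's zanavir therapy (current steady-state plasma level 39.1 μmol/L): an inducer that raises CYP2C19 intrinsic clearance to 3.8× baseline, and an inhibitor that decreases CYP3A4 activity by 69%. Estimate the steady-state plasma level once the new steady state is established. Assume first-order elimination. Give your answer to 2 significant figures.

20 μmol/L

CYP2C19: 0.4 × 3.8 = 1.52
CYP3A4: 0.19 × 0.31 = 0.0589
Other: 0.41 (unchanged)
New clearance relative to baseline: 1.52 + 0.0589 + 0.41 = 1.9889.
New steady-state plasma level = 39.1 / 1.9889 = 20 μmol/L (concentration scales inversely with clearance).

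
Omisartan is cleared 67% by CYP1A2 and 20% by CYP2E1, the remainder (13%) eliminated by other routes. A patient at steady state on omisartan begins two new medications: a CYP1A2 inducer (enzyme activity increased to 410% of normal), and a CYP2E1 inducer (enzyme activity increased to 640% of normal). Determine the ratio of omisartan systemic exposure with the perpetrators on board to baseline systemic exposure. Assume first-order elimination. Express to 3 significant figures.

0.241

The CYP1A2 pathway (67% of clearance) increases to 4.1× activity: 0.67 × 4.1 = 2.747.
The CYP2E1 pathway (20% of clearance) is boosted to 6.4× activity: 0.2 × 6.4 = 1.28.
Non-CYP routes (13%) are unchanged.
CL_new/CL_old = 2.747 + 1.28 + 0.13 = 4.157.
Systemic exposure ∝ 1/CL: fold-change = 1 / 4.157 = 0.241.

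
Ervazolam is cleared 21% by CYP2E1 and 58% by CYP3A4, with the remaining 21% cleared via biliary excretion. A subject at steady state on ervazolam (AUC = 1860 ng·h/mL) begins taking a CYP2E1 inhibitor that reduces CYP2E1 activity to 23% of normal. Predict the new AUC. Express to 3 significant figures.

2.22 × 10³ ng·h/mL

The CYP2E1 pathway (21% of clearance) is reduced to 0.23× activity: 0.21 × 0.23 = 0.0483.
CYP3A4 (58%) and the residual 21% are unaffected.
Relative clearance = 0.0483 + 0.58 + 0.21 = 0.8383.
With dosing unchanged, AUC scales as 1/CL: 1860 / 0.8383 = 2.22 × 10³ ng·h/mL.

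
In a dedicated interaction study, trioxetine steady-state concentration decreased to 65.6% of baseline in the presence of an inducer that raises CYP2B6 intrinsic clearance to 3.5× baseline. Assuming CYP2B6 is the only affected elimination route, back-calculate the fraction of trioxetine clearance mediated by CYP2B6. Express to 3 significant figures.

CL'/CL = 1 / 0.656 = 1.524
3.5·fm + (1 − fm) = 1.524
fm = (1.524 − 1) / (3.5 − 1) = 0.210

0.210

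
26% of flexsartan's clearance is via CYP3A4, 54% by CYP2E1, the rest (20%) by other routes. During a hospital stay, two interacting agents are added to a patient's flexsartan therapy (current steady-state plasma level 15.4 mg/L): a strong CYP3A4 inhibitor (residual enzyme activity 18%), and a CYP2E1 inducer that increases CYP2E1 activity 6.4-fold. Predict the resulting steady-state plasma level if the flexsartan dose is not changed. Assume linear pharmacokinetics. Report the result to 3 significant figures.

4.16 mg/L

The CYP3A4 pathway (26% of clearance) falls to 0.18× activity: 0.26 × 0.18 = 0.0468.
The CYP2E1 pathway (54% of clearance) rises to 6.4× activity: 0.54 × 6.4 = 3.456.
The remaining 20% of clearance is unaffected.
New clearance relative to baseline: 0.0468 + 3.456 + 0.2 = 3.7028.
Dividing the baseline by the relative clearance: 15.4 / 3.7028 = 4.16 mg/L.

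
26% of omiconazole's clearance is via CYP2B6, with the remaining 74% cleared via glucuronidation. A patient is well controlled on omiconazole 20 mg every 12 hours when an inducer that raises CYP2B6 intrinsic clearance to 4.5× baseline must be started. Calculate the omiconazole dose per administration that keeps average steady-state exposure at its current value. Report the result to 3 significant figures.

38.2 mg

The CYP2B6 pathway (26% of clearance) increases to 4.5× activity: 0.26 × 4.5 = 1.17.
Non-CYP routes (74%) are unchanged.
New clearance relative to baseline: 1.17 + 0.74 = 1.91.
Exposure is unchanged when dose changes in proportion to clearance. New dose = 20 mg × 1.91 = 38.2 mg.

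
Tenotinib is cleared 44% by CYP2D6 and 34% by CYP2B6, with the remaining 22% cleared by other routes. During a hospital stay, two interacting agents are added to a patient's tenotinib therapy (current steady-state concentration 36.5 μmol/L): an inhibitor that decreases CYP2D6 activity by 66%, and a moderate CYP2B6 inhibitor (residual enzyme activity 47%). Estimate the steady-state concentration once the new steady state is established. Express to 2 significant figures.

The CYP2D6 pathway (44% of clearance) is reduced to 0.34× activity: 0.44 × 0.34 = 0.1496.
The CYP2B6 pathway (34% of clearance) drops to 0.47× activity: 0.34 × 0.47 = 0.1598.
Non-CYP routes (22%) are unchanged.
Relative clearance = 0.1496 + 0.1598 + 0.22 = 0.5294.
Dividing the baseline by the relative clearance: 36.5 / 0.5294 = 69 μmol/L.

69 μmol/L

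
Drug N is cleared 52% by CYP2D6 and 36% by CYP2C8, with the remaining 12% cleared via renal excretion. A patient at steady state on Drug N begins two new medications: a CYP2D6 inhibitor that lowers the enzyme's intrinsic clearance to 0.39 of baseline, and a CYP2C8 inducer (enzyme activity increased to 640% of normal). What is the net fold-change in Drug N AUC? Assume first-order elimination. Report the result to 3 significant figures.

CYP2D6: 0.52 × 0.39 = 0.2028
CYP2C8: 0.36 × 6.4 = 2.304
Other: 0.12 (unchanged)
New clearance relative to baseline: 0.2028 + 2.304 + 0.12 = 2.6268.
Because AUC varies inversely with clearance, the combined effect is 1 / 2.6268 = 0.381.

0.381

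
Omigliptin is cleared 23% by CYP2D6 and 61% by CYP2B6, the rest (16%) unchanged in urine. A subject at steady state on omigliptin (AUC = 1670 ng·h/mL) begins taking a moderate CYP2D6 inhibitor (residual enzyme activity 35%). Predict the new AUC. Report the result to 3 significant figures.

1.96 × 10³ ng·h/mL

The CYP2D6 pathway (23% of clearance) is reduced to 0.35× activity: 0.23 × 0.35 = 0.0805.
CYP2B6 (61%) and the residual 16% are unaffected.
New clearance relative to baseline: 0.0805 + 0.61 + 0.16 = 0.8505.
New AUC = baseline ÷ relative clearance = 1670 / 0.8505 = 1.96 × 10³ ng·h/mL.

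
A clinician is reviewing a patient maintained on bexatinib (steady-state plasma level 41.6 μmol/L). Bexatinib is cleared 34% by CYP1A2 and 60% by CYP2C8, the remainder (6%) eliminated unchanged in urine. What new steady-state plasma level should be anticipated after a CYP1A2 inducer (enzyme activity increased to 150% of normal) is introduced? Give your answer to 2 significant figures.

The CYP1A2 pathway (34% of clearance) increases to 1.5× activity: 0.34 × 1.5 = 0.51.
CYP2C8 (60%) and the residual 6% are unaffected.
Relative clearance = 0.51 + 0.6 + 0.06 = 1.17.
New steady-state plasma level = baseline ÷ relative clearance = 41.6 / 1.17 = 36 μmol/L.

36 μmol/L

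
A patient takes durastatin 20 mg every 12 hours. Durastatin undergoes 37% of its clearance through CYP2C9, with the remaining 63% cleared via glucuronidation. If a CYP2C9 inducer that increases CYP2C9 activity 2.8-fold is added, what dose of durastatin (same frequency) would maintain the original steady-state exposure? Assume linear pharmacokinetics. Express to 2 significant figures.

CYP2C9: 0.37 × 2.8 = 1.036
Other: 0.63 (unchanged)
Relative clearance = 1.036 + 0.63 = 1.666.
Css,avg = (dose rate)/CL, so holding Css fixed requires dose ∝ CL: 20 × 1.666 = 33 mg.

33 mg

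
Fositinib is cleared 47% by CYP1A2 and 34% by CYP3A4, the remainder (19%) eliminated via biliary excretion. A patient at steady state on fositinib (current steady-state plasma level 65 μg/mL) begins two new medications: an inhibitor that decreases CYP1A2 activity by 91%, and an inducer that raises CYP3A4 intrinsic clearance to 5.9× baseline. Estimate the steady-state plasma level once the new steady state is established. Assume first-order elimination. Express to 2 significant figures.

29 μg/mL

The CYP1A2 pathway (47% of clearance) falls to 0.09× activity: 0.47 × 0.09 = 0.0423.
The CYP3A4 pathway (34% of clearance) rises to 5.9× activity: 0.34 × 5.9 = 2.006.
Non-CYP routes (19%) are unchanged.
Relative clearance = 0.0423 + 2.006 + 0.19 = 2.2383.
Dividing the baseline by the relative clearance: 65 / 2.2383 = 29 μg/mL.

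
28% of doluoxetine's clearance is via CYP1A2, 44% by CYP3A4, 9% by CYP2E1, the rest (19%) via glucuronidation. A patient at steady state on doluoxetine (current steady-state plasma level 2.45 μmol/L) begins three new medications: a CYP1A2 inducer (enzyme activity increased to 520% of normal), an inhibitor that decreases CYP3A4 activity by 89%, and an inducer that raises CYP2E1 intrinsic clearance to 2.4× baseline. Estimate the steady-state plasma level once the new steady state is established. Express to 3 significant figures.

1.28 μmol/L

The CYP1A2 pathway (28% of clearance) is boosted to 5.2× activity: 0.28 × 5.2 = 1.456.
The CYP3A4 pathway (44% of clearance) falls to 0.11× activity: 0.44 × 0.11 = 0.0484.
The CYP2E1 pathway (9% of clearance) is boosted to 2.4× activity: 0.09 × 2.4 = 0.216.
Non-CYP routes (19%) are unchanged.
CL_new/CL_old = 1.456 + 0.0484 + 0.216 + 0.19 = 1.9104.
Steady-state plasma level ∝ 1/CL: new value = 2.45 / 1.9104 = 1.28 μmol/L.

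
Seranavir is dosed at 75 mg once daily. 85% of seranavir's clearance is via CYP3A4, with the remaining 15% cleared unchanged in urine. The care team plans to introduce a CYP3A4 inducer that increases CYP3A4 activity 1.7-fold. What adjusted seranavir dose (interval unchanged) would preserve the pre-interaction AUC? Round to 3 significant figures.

120 mg

The CYP3A4 pathway (85% of clearance) increases to 1.7× activity: 0.85 × 1.7 = 1.445.
The remaining 15% of clearance is unaffected.
New clearance relative to baseline: 1.445 + 0.15 = 1.595.
To maintain the same steady-state level, dose must scale with clearance: new dose = 75 × 1.595 = 120 mg.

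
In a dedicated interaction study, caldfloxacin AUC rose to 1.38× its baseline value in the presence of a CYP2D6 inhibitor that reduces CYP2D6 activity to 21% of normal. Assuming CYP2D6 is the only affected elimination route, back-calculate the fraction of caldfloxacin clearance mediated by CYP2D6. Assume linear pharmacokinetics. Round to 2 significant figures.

Let x = fm,CYP2D6. Because AUC ∝ 1/CL, relative clearance fell to 1/1.38 = 0.7246.
Only the CYP2D6 route changed, so 0.7246 = x·0.21 + (1 − x), giving x = 0.35.

0.35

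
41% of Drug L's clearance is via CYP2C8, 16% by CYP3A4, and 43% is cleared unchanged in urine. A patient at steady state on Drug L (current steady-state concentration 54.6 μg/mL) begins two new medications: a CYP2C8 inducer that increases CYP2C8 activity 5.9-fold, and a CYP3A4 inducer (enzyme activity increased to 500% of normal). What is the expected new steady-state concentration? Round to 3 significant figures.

The CYP2C8 pathway (41% of clearance) is boosted to 5.9× activity: 0.41 × 5.9 = 2.419.
The CYP3A4 pathway (16% of clearance) increases to 5× activity: 0.16 × 5 = 0.8.
The remaining 43% of clearance is unaffected.
CL_new/CL_old = 2.419 + 0.8 + 0.43 = 3.649.
Dividing the baseline by the relative clearance: 54.6 / 3.649 = 15.0 μg/mL.

15.0 μg/mL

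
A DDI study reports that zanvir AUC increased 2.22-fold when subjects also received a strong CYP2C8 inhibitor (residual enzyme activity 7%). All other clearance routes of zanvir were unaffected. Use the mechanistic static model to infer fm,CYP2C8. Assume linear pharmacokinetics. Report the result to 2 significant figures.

CL'/CL = 1 / 2.22 = 0.4505
0.07·fm + (1 − fm) = 0.4505
fm = (0.4505 − 1) / (0.07 − 1) = 0.59

0.59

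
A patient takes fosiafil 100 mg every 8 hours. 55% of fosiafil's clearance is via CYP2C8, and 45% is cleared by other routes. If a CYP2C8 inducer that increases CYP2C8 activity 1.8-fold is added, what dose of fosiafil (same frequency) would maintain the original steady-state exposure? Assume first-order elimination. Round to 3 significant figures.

The CYP2C8 pathway (55% of clearance) is boosted to 1.8× activity: 0.55 × 1.8 = 0.99.
The remaining 45% of clearance is unaffected.
New clearance relative to baseline: 0.99 + 0.45 = 1.44.
Exposure is unchanged when dose changes in proportion to clearance. New dose = 100 mg × 1.44 = 144 mg.

144 mg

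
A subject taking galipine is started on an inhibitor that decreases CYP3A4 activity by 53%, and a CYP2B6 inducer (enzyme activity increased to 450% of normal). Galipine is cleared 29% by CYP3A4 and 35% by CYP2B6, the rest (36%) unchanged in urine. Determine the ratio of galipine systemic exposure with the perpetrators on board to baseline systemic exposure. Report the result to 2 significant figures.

0.48

CYP3A4: 0.29 × 0.47 = 0.1363
CYP2B6: 0.35 × 4.5 = 1.575
Other: 0.36 (unchanged)
CL_new/CL_old = 0.1363 + 1.575 + 0.36 = 2.0713.
Because systemic exposure varies inversely with clearance, the combined effect is 1 / 2.0713 = 0.48.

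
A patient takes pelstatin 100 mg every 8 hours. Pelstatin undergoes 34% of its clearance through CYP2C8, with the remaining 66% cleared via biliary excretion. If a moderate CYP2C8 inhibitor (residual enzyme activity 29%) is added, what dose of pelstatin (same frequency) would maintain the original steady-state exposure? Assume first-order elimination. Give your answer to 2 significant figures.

76 mg

The CYP2C8 pathway (34% of clearance) drops to 0.29× activity: 0.34 × 0.29 = 0.0986.
The remaining 66% of clearance is unaffected.
CL_new/CL_old = 0.0986 + 0.66 = 0.7586.
Exposure is unchanged when dose changes in proportion to clearance. New dose = 100 mg × 0.7586 = 76 mg.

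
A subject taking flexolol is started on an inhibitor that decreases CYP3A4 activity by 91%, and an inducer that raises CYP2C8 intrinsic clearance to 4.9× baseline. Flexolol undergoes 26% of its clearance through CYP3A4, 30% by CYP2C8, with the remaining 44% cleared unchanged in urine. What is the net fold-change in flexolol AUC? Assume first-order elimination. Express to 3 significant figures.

0.517

CYP3A4: 0.26 × 0.09 = 0.0234
CYP2C8: 0.3 × 4.9 = 1.47
Other: 0.44 (unchanged)
New clearance relative to baseline: 0.0234 + 1.47 + 0.44 = 1.9334.
AUC ∝ 1/CL: fold-change = 1 / 1.9334 = 0.517.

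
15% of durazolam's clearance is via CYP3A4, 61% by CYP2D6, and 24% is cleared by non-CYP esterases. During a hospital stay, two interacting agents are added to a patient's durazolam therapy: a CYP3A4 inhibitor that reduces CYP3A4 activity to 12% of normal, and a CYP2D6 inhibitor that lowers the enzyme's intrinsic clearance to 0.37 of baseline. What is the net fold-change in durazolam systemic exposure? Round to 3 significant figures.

The CYP3A4 pathway (15% of clearance) is reduced to 0.12× activity: 0.15 × 0.12 = 0.018.
The CYP2D6 pathway (61% of clearance) is reduced to 0.37× activity: 0.61 × 0.37 = 0.2257.
The remaining 24% of clearance is unaffected.
Relative clearance = 0.018 + 0.2257 + 0.24 = 0.4837.
Because systemic exposure varies inversely with clearance, the combined effect is 1 / 0.4837 = 2.07.

2.07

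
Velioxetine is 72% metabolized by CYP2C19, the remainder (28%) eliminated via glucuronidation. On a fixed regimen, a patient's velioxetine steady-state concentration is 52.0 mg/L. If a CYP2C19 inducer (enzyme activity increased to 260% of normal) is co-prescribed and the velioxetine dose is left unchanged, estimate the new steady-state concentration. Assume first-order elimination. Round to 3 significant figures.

CYP2C19: 0.72 × 2.6 = 1.872
Other: 0.28 (unchanged)
Relative clearance = 1.872 + 0.28 = 2.152.
New steady-state concentration = baseline ÷ relative clearance = 52.0 / 2.152 = 24.2 mg/L.

24.2 mg/L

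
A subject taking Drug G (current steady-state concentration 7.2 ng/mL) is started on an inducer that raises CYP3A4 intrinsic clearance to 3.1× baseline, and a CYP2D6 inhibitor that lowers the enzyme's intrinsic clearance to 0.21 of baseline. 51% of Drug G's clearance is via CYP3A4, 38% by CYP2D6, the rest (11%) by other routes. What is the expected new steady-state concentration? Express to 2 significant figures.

4.1 ng/mL

CYP3A4: 0.51 × 3.1 = 1.581
CYP2D6: 0.38 × 0.21 = 0.0798
Other: 0.11 (unchanged)
Relative clearance = 1.581 + 0.0798 + 0.11 = 1.7708.
Dividing the baseline by the relative clearance: 7.2 / 1.7708 = 4.1 ng/mL.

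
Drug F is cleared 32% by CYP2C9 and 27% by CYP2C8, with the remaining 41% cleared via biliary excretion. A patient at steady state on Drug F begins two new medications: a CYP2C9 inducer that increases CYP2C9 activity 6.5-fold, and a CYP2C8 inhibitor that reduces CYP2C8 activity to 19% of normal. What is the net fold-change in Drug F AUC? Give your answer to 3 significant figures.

0.393

The CYP2C9 pathway (32% of clearance) increases to 6.5× activity: 0.32 × 6.5 = 2.08.
The CYP2C8 pathway (27% of clearance) drops to 0.19× activity: 0.27 × 0.19 = 0.0513.
Non-CYP routes (41%) are unchanged.
CL_new/CL_old = 2.08 + 0.0513 + 0.41 = 2.5413.
Net AUC ratio = 1 / 2.5413 = 0.393.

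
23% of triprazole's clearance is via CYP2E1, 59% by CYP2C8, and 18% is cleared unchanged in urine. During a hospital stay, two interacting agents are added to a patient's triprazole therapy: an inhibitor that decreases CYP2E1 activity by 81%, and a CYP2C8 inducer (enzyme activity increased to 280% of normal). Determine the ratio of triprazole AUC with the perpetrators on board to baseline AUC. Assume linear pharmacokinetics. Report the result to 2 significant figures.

CYP2E1: 0.23 × 0.19 = 0.0437
CYP2C8: 0.59 × 2.8 = 1.652
Other: 0.18 (unchanged)
New clearance relative to baseline: 0.0437 + 1.652 + 0.18 = 1.8757.
AUC ∝ 1/CL: fold-change = 1 / 1.8757 = 0.53.

0.53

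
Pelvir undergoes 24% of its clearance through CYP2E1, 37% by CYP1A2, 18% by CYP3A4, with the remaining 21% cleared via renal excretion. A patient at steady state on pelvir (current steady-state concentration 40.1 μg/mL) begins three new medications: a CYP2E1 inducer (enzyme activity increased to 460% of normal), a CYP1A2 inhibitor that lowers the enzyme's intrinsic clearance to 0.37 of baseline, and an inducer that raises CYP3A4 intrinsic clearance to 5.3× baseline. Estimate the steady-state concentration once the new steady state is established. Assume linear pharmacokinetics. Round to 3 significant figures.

CYP2E1: 0.24 × 4.6 = 1.104
CYP1A2: 0.37 × 0.37 = 0.1369
CYP3A4: 0.18 × 5.3 = 0.954
Other: 0.21 (unchanged)
New clearance relative to baseline: 1.104 + 0.1369 + 0.954 + 0.21 = 2.4049.
Steady-state concentration ∝ 1/CL: new value = 40.1 / 2.4049 = 16.7 μg/mL.

16.7 μg/mL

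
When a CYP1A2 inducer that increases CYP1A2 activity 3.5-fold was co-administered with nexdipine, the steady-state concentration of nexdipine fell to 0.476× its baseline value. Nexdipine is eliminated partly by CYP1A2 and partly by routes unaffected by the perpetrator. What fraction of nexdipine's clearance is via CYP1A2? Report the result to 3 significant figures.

0.440

Call the CYP1A2 fraction fm. After the interaction, CL_new/CL_old = fm × 3.5 + (1 − fm).
Steady-state concentration ratio = 1 / (new CL fraction), so new CL fraction = 1 / 0.476 = 2.101.
fm × 3.5 + 1 − fm = 2.101  ⇒  fm × (3.5 − 1) = 1.101  ⇒  fm = 0.440.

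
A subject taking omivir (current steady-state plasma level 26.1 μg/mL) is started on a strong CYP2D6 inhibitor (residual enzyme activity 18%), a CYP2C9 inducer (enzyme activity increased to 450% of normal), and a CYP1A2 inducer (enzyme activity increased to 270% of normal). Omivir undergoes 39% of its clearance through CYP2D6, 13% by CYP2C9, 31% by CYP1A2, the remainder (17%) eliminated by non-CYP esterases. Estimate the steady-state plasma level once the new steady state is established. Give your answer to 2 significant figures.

16 μg/mL

The CYP2D6 pathway (39% of clearance) drops to 0.18× activity: 0.39 × 0.18 = 0.0702.
The CYP2C9 pathway (13% of clearance) rises to 4.5× activity: 0.13 × 4.5 = 0.585.
The CYP1A2 pathway (31% of clearance) increases to 2.7× activity: 0.31 × 2.7 = 0.837.
Non-CYP routes (17%) are unchanged.
New clearance relative to baseline: 0.0702 + 0.585 + 0.837 + 0.17 = 1.6622.
Steady-state plasma level ∝ 1/CL: new value = 26.1 / 1.6622 = 16 μg/mL.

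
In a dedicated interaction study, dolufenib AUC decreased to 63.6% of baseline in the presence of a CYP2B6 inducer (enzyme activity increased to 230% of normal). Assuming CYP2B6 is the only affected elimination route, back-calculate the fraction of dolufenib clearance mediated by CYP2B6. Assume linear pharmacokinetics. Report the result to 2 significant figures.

Let fm be the CYP2B6 fraction. New clearance relative to baseline = fm × 2.3 + (1 − fm).
AUC ratio = 1 / (new CL fraction), so new CL fraction = 1 / 0.636 = 1.572.
fm × 2.3 + 1 − fm = 1.572  ⇒  fm × (2.3 − 1) = 0.5723  ⇒  fm = 0.44.

0.44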